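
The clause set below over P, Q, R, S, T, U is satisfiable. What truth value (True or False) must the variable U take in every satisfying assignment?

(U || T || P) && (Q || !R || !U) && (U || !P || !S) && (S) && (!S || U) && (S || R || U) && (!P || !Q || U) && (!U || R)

Suppose U = false.
The clause (S) is unit, so S = true.
Now (!S) is unsatisfied and unit — conflict.
So every satisfying assignment has U = True.

True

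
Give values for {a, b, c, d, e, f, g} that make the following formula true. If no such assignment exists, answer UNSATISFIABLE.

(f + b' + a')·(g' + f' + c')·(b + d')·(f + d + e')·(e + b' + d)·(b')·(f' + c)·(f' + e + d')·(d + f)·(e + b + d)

From the singleton clause (b'), b = 0.
From the singleton clause (d'), d = 0.
From the singleton clause (f), f = 1.
From the singleton clause (c), c = 1.
From the singleton clause (g'), g = 0.
From the singleton clause (e), e = 1.
No clause remains; a is free.

a: 1, b: 0, c: 1, d: 0, e: 1, f: 1, g: 0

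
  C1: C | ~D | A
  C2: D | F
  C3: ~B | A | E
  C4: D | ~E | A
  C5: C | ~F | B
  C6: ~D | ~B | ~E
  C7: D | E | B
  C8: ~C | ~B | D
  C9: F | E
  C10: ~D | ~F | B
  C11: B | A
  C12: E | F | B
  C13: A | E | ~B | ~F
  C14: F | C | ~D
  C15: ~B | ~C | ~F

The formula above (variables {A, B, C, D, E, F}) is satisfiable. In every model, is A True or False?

Suppose A = 0.
Unit clause (B) forces B = 1.
Unit clause (E) forces E = 1.
Unit clause (D) forces D = 1.
That conflicts with the unit clause (~D).
So every satisfying assignment has A = True.

True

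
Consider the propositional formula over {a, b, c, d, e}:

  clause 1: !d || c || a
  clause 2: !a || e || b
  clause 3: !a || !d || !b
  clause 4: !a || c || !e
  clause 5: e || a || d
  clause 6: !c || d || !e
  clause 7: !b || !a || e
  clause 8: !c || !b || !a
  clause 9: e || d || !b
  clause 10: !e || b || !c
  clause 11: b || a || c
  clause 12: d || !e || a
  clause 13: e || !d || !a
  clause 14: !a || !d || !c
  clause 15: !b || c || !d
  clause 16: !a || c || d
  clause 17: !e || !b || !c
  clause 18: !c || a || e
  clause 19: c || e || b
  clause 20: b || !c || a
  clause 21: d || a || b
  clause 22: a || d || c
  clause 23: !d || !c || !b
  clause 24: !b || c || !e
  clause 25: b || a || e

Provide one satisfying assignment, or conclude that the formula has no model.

Branch on d: set d = false.
Branch on e: set e = true.
(!c) alone gives c = false.
(!a) alone gives a = false.
Now (a) is unsatisfied and unit — conflict.
So e must be the other value — set e = false.
(a) alone gives a = true.
(b) alone gives b = true.
Now (!b) is unsatisfied and unit — conflict.
Neither e = true nor e = false works.
So d must be the other value — set d = true.
Branch on c: set c = true.
(!a) alone gives a = false.
(e) alone gives e = true.
(b) alone gives b = true.
Now (!b) is unsatisfied and unit — conflict.
So c must be the other value — set c = false.
(a) alone gives a = true.
(!b) alone gives b = false.
(e) alone gives e = true.
Now (!e) is unsatisfied and unit — conflict.
Neither c = true nor c = false works.
Neither d = true nor d = false works.

UNSATISFIABLE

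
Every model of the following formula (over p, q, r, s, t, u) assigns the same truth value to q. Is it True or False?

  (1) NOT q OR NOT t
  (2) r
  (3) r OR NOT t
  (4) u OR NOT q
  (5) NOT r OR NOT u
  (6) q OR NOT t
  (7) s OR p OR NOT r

False

Suppose q = true.
From the singleton clause (NOT t), t = false.
From the singleton clause (r), r = true.
From the singleton clause (u), u = true.
Now (NOT u) is unsatisfied and unit — conflict.
So every satisfying assignment has q = False.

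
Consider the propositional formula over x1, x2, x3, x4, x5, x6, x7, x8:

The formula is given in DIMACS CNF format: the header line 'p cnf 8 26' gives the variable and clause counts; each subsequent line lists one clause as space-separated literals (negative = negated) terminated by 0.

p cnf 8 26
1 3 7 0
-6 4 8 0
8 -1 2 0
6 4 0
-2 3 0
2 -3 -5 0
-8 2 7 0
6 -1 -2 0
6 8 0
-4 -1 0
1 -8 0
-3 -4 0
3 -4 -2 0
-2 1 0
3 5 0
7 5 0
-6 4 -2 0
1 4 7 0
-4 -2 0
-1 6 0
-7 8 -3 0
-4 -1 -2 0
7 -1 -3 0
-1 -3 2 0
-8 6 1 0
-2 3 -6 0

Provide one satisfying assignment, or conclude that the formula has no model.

Suppose x6 = True.
Suppose x4 = False.
The clause (x8) is unit, so x8 = True.
The clause (x1) is unit, so x1 = True.
The clause (¬x2) is unit, so x2 = False.
The clause (x7) is unit, so x7 = True.
The clause (¬x3) is unit, so x3 = False.
The clause (x5) is unit, so x5 = True.
This assignment satisfies each clause.

x1 ↦ True; x2 ↦ False; x3 ↦ False; x4 ↦ False; x5 ↦ True; x6 ↦ True; x7 ↦ True; x8 ↦ True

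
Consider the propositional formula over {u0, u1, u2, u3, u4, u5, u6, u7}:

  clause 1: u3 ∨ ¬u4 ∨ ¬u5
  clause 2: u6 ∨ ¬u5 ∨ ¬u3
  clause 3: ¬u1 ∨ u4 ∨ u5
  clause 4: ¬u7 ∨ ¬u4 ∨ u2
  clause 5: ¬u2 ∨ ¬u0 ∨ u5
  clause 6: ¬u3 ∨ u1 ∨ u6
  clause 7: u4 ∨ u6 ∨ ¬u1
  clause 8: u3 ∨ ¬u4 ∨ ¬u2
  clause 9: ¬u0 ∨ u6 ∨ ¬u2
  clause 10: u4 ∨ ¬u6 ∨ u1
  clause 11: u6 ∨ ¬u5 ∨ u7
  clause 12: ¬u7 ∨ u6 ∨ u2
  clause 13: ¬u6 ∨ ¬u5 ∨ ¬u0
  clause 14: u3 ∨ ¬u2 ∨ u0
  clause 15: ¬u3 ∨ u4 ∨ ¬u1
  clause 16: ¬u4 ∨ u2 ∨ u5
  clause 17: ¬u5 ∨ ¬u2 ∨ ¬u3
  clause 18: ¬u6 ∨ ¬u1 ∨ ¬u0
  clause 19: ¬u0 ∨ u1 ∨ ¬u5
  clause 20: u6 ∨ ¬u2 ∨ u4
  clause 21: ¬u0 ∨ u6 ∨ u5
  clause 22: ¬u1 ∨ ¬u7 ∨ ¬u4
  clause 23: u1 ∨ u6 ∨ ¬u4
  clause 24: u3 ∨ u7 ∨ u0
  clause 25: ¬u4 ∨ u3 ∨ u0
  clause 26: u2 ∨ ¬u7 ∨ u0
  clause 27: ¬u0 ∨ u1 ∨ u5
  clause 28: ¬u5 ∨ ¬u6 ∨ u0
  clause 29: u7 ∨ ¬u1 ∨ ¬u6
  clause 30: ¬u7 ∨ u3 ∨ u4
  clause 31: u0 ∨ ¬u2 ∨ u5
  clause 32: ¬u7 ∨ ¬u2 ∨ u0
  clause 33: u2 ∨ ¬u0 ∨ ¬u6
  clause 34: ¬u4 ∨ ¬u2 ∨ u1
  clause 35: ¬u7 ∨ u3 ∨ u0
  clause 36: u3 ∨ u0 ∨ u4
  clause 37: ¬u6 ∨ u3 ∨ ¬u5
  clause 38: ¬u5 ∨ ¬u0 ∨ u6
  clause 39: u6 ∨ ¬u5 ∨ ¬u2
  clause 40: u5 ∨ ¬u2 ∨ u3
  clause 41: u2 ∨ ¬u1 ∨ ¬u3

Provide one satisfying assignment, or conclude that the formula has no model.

UNSATISFIABLE

Suppose u3 = True.
Suppose u6 = True.
Suppose u4 = True.
Suppose u7 = False.
From the singleton clause (¬u1), u1 = False.
From the singleton clause (¬u2), u2 = False.
From the singleton clause (u5), u5 = True.
From the singleton clause (¬u0), u0 = False.
Now (u0) is unsatisfied and unit — conflict.
Backtrack on u7: now try u7 = True.
From the singleton clause (u2), u2 = True.
From the singleton clause (¬u5), u5 = False.
From the singleton clause (¬u0), u0 = False.
Now (u0) is unsatisfied and unit — conflict.
Both values of u7 lead to a conflict.
Backtrack on u4: now try u4 = False.
From the singleton clause (u1), u1 = True.
Now (¬u1) is unsatisfied and unit — conflict.
Both values of u4 lead to a conflict.
Backtrack on u6: now try u6 = False.
From the singleton clause (¬u5), u5 = False.
From the singleton clause (u1), u1 = True.
From the singleton clause (u4), u4 = True.
From the singleton clause (u2), u2 = True.
From the singleton clause (¬u0), u0 = False.
Now (u0) is unsatisfied and unit — conflict.
Both values of u6 lead to a conflict.
Backtrack on u3: now try u3 = False.
Suppose u4 = False.
From the singleton clause (¬u7), u7 = False.
From the singleton clause (u0), u0 = True.
Suppose u1 = False.
From the singleton clause (¬u6), u6 = False.
From the singleton clause (¬u2), u2 = False.
From the singleton clause (¬u5), u5 = False.
Now (u5) is unsatisfied and unit — conflict.
Backtrack on u1: now try u1 = True.
From the singleton clause (u5), u5 = True.
From the singleton clause (u6), u6 = True.
Now (¬u6) is unsatisfied and unit — conflict.
Both values of u1 lead to a conflict.
Backtrack on u4: now try u4 = True.
From the singleton clause (¬u5), u5 = False.
From the singleton clause (¬u2), u2 = False.
Now (u2) is unsatisfied and unit — conflict.
Both values of u4 lead to a conflict.
Both values of u3 lead to a conflict.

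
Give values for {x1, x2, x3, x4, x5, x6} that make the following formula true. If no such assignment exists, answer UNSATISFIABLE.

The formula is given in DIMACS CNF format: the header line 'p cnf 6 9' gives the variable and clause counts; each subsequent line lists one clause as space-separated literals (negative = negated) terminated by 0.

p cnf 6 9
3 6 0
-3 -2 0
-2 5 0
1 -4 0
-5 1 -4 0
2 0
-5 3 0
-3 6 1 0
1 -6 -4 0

UNSATISFIABLE

From the singleton clause (x2), x2 = True.
From the singleton clause (¬x3), x3 = False.
From the singleton clause (x6), x6 = True.
From the singleton clause (x5), x5 = True.
But (¬x5) is also a unit clause — contradiction.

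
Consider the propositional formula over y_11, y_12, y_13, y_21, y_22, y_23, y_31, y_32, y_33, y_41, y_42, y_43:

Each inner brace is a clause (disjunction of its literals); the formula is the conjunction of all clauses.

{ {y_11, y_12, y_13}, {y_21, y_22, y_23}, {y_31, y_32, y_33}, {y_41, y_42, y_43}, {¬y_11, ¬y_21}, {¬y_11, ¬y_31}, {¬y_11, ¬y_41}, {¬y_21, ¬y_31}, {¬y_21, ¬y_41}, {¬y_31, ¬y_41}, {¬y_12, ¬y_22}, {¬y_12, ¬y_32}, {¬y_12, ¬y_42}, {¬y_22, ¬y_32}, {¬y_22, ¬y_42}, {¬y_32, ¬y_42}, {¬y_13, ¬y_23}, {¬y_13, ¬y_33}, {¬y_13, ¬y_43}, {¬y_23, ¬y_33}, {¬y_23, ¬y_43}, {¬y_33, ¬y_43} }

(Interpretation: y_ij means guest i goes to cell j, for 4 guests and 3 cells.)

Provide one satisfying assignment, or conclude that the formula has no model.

Case y_11 = False:
Case y_12 = True:
The clause (¬y_22) is unit, so y_22 = False.
The clause (¬y_32) is unit, so y_32 = False.
The clause (¬y_42) is unit, so y_42 = False.
Case y_21 = True:
The clause (¬y_31) is unit, so y_31 = False.
The clause (y_33) is unit, so y_33 = True.
The clause (¬y_41) is unit, so y_41 = False.
The clause (y_43) is unit, so y_43 = True.
That conflicts with the unit clause (¬y_43).
Backtrack on y_21: now try y_21 = False.
The clause (y_23) is unit, so y_23 = True.
The clause (¬y_13) is unit, so y_13 = False.
The clause (¬y_33) is unit, so y_33 = False.
The clause (y_31) is unit, so y_31 = True.
The clause (¬y_41) is unit, so y_41 = False.
The clause (y_43) is unit, so y_43 = True.
That conflicts with the unit clause (¬y_43).
Both values of y_21 lead to a conflict.
Backtrack on y_12: now try y_12 = False.
The clause (y_13) is unit, so y_13 = True.
The clause (¬y_23) is unit, so y_23 = False.
The clause (¬y_33) is unit, so y_33 = False.
The clause (¬y_43) is unit, so y_43 = False.
Case y_21 = True:
The clause (¬y_31) is unit, so y_31 = False.
The clause (y_32) is unit, so y_32 = True.
The clause (¬y_41) is unit, so y_41 = False.
The clause (y_42) is unit, so y_42 = True.
That conflicts with the unit clause (¬y_42).
Backtrack on y_21: now try y_21 = False.
The clause (y_22) is unit, so y_22 = True.
The clause (¬y_32) is unit, so y_32 = False.
The clause (y_31) is unit, so y_31 = True.
The clause (¬y_41) is unit, so y_41 = False.
The clause (y_42) is unit, so y_42 = True.
That conflicts with the unit clause (¬y_42).
Both values of y_21 lead to a conflict.
Both values of y_12 lead to a conflict.
Backtrack on y_11: now try y_11 = True.
The clause (¬y_21) is unit, so y_21 = False.
The clause (¬y_31) is unit, so y_31 = False.
The clause (¬y_41) is unit, so y_41 = False.
Case y_22 = True:
The clause (¬y_12) is unit, so y_12 = False.
The clause (¬y_32) is unit, so y_32 = False.
The clause (y_33) is unit, so y_33 = True.
The clause (¬y_42) is unit, so y_42 = False.
The clause (y_43) is unit, so y_43 = True.
That conflicts with the unit clause (¬y_43).
Backtrack on y_22: now try y_22 = False.
The clause (y_23) is unit, so y_23 = True.
The clause (¬y_13) is unit, so y_13 = False.
The clause (¬y_33) is unit, so y_33 = False.
The clause (y_32) is unit, so y_32 = True.
The clause (¬y_12) is unit, so y_12 = False.
The clause (¬y_42) is unit, so y_42 = False.
The clause (y_43) is unit, so y_43 = True.
That conflicts with the unit clause (¬y_43).
Both values of y_22 lead to a conflict.
Both values of y_11 lead to a conflict.

UNSATISFIABLE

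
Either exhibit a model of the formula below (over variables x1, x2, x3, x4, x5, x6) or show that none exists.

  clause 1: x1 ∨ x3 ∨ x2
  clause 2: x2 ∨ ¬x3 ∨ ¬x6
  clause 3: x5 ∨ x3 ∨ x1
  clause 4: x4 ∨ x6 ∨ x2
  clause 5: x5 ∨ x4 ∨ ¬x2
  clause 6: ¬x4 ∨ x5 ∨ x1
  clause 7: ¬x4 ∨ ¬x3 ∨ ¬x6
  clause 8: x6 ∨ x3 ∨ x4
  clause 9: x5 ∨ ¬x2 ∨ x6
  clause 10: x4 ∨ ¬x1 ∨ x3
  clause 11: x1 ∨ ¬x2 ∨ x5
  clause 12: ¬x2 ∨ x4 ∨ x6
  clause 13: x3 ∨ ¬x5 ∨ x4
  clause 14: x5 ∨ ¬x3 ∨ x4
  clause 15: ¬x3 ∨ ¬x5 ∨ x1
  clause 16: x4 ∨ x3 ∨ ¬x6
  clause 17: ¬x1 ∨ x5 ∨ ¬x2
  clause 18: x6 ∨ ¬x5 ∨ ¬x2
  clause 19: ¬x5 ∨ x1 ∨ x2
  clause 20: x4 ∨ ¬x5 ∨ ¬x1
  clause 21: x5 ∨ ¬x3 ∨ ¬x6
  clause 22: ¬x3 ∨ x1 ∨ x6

x1: True; x2: False; x3: False; x4: True; x5: False; x6: False

Case x1 = True:
Case x4 = True:
Case x3 = False:
Case x5 = False:
The clause (¬x2) is unit, so x2 = False.
No clause remains; x6 is free.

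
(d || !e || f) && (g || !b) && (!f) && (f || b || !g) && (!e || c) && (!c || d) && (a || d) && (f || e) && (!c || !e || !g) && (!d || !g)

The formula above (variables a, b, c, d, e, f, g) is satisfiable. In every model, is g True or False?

False

Suppose g = true.
The clause (!f) is unit, so f = false.
The clause (b) is unit, so b = true.
The clause (e) is unit, so e = true.
The clause (d) is unit, so d = true.
Now (!d) is unsatisfied and unit — conflict.
So every satisfying assignment has g = False.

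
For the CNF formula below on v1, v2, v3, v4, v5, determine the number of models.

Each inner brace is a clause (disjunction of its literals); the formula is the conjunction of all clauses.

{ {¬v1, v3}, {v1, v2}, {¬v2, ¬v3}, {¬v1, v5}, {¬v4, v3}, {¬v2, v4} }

2

There are 2^5 = 32 truth assignments over (v1, v2, v3, v4, v5).
Split on v1. With v1 = True, the clauses containing v1 are satisfied and ¬v1 drops from the rest; 2 of the 2^4 = 16 assignments to the other variables satisfy what remains.
With v1 = False, by the same count on the reduced clause set, 0 assignments work.
(One model: v1=T, v2=F, v3=T, v4=F, v5=T.)
Total: 2 + 0 = 2.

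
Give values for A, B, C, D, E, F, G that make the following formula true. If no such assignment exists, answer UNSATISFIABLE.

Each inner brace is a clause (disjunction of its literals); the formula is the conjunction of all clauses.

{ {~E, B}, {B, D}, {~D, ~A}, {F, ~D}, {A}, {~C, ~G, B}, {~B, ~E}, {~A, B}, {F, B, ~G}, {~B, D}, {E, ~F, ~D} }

UNSATISFIABLE

From the singleton clause (A), A = 1.
From the singleton clause (~D), D = 0.
From the singleton clause (B), B = 1.
That conflicts with the unit clause (~B).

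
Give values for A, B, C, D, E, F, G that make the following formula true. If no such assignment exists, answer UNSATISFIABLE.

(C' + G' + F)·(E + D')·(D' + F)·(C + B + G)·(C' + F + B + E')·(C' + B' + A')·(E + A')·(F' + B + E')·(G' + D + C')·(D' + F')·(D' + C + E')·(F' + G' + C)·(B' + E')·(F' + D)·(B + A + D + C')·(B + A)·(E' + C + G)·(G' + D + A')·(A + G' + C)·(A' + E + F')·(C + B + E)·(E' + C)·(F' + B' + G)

Suppose E = 0.
Unit clause (D') forces D = 0.
Unit clause (A') forces A = 0.
Unit clause (F') forces F = 0.
Unit clause (B) forces B = 1.
Suppose C = 1.
Unit clause (G') forces G = 0.
This assignment satisfies each clause.

A ↦ 0,  B ↦ 1,  C ↦ 1,  D ↦ 0,  E ↦ 0,  F ↦ 0,  G ↦ 0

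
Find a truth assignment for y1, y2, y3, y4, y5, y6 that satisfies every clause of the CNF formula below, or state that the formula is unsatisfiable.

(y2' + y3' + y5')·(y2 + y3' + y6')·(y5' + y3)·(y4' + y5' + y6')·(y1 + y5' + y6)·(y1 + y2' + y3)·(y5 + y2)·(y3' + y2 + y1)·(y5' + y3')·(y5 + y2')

Case y5 = 0:
Unit clause (y2) forces y2 = 1.
Now (y2') is unsatisfied and unit — conflict.
That branch fails; take y5 = 1 instead.
Unit clause (y3) forces y3 = 1.
Now (y3') is unsatisfied and unit — conflict.
Both values of y5 lead to a conflict.

UNSATISFIABLE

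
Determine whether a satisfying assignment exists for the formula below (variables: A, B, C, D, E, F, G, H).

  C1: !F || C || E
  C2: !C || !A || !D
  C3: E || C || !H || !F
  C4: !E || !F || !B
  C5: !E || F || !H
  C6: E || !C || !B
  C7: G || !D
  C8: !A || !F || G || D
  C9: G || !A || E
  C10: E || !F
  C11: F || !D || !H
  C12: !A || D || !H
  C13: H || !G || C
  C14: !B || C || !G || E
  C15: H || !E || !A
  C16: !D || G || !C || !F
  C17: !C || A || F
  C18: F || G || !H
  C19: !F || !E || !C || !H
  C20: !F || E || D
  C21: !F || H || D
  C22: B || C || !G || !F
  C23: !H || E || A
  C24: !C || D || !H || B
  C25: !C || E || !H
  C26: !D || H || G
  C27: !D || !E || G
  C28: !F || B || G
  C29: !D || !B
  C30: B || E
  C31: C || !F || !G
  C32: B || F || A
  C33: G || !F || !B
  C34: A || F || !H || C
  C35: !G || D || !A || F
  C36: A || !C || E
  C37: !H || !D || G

Suppose G = false.
From the singleton clause (!D), D = false.
Suppose A = false.
Suppose E = true.
Suppose F = false.
From the singleton clause (!H), H = false.
From the singleton clause (!C), C = false.
From the singleton clause (B), B = true.
This assignment satisfies each clause.
A satisfying assignment: A ↦ false; B ↦ true; C ↦ false; D ↦ false; E ↦ true; F ↦ false; G ↦ false; H ↦ false.

Satisfiable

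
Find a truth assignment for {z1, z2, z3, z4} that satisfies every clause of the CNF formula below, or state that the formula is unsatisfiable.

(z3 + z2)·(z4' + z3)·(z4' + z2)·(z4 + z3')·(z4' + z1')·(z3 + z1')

z1: 0; z2: 1; z3: 0; z4: 0

Try z3 = 0.
From the singleton clause (z2), z2 = 1.
From the singleton clause (z4'), z4 = 0.
From the singleton clause (z1'), z1 = 0.
This assignment satisfies each clause.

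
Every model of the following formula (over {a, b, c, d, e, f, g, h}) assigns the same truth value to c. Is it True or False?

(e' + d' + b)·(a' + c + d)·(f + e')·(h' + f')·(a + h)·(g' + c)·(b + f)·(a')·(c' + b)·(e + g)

Suppose c = 0.
(g') alone gives g = 0.
(a') alone gives a = 0.
(h) alone gives h = 1.
(f') alone gives f = 0.
(e') alone gives e = 0.
But (e) is also a unit clause — contradiction.
So every satisfying assignment has c = True.

True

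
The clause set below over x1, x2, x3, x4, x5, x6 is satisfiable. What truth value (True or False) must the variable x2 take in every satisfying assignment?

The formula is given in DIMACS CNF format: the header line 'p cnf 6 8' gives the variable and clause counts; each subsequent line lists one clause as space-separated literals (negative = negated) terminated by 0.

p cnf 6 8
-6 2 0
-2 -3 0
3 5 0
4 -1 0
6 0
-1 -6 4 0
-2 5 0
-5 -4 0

True

Suppose x2 = False.
From the singleton clause (¬x6), x6 = False.
Now (x6) is unsatisfied and unit — conflict.
So every satisfying assignment has x2 = True.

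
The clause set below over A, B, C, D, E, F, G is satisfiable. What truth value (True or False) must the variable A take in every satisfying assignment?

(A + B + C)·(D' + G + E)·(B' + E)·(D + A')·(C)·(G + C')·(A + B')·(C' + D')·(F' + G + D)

Suppose A = 1.
Unit clause (D) forces D = 1.
Unit clause (C) forces C = 1.
Now (C') is unsatisfied and unit — conflict.
So every satisfying assignment has A = False.

False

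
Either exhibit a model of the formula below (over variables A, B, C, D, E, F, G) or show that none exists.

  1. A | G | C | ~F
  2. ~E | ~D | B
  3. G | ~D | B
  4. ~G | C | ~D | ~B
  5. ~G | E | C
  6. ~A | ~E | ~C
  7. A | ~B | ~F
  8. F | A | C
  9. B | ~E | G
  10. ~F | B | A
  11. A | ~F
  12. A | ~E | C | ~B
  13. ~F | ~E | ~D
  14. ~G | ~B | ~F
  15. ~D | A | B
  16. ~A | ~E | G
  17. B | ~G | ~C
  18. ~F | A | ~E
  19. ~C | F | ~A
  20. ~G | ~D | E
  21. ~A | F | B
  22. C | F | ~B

Try A = 1.
Try E = 0.
Try G = 0.
Try D = 0.
Try C = 1.
(F) alone gives F = 1.
No clause remains; B is free.

A ↦ 1, B ↦ 0, C ↦ 1, D ↦ 0, E ↦ 0, F ↦ 1, G ↦ 0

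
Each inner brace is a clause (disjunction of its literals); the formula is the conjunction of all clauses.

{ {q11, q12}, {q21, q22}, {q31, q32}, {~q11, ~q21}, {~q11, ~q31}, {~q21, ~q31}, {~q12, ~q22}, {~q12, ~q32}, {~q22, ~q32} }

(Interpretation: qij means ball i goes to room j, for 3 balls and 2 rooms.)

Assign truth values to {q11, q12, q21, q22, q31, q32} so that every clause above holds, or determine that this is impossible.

Suppose q11 = 1.
Unit clause (~q21) forces q21 = 0.
Unit clause (q22) forces q22 = 1.
Unit clause (~q31) forces q31 = 0.
Unit clause (q32) forces q32 = 1.
But (~q32) is also a unit clause — contradiction.
Undo q11 and try q11 = 0.
Unit clause (q12) forces q12 = 1.
Unit clause (~q22) forces q22 = 0.
Unit clause (q21) forces q21 = 1.
Unit clause (~q31) forces q31 = 0.
Unit clause (q32) forces q32 = 1.
But (~q32) is also a unit clause — contradiction.
Either choice for q11 ends in contradiction.

UNSATISFIABLE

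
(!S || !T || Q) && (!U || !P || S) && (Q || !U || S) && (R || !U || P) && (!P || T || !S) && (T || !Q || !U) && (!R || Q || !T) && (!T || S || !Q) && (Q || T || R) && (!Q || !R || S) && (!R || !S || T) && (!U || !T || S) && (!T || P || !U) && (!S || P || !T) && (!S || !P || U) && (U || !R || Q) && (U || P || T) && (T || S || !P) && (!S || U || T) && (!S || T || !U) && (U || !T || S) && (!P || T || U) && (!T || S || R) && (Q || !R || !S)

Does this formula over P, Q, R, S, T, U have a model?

Branch on S: set S = true.
Branch on T: set T = true.
Unit clause (Q) forces Q = true.
Unit clause (P) forces P = true.
Unit clause (U) forces U = true.
No clause remains; R is free.
A satisfying assignment: P=true,  Q=true,  R=false,  S=true,  T=true,  U=true.

Yes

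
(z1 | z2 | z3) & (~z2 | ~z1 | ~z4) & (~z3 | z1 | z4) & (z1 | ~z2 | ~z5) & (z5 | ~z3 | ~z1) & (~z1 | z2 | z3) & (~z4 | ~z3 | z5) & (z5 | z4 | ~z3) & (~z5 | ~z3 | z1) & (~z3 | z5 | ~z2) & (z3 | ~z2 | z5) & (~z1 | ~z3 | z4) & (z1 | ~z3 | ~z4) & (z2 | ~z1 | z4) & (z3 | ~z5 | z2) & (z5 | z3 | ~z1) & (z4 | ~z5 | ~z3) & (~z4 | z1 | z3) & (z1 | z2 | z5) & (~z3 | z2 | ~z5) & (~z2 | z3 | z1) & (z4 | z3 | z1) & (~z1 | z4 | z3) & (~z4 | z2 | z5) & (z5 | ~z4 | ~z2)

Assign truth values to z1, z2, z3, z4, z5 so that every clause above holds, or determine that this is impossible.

UNSATISFIABLE

Try z1 = 1.
Try z2 = 0.
(z3) alone gives z3 = 1.
(z5) alone gives z5 = 1.
But (~z5) is also a unit clause — contradiction.
That branch fails; take z2 = 1 instead.
(~z4) alone gives z4 = 0.
(~z3) alone gives z3 = 0.
But (z3) is also a unit clause — contradiction.
Both values of z2 lead to a conflict.
That branch fails; take z1 = 0 instead.
Try z2 = 1.
(~z5) alone gives z5 = 0.
(~z3) alone gives z3 = 0.
But (z3) is also a unit clause — contradiction.
That branch fails; take z2 = 0 instead.
(z3) alone gives z3 = 1.
(z4) alone gives z4 = 1.
But (~z4) is also a unit clause — contradiction.
Both values of z2 lead to a conflict.
Both values of z1 lead to a conflict.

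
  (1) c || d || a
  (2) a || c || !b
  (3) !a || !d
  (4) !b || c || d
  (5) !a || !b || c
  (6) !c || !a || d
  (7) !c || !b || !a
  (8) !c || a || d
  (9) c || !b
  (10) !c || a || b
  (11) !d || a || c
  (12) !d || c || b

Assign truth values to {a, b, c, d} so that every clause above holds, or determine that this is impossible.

Try a = false.
Try c = true.
The clause (d) is unit, so d = true.
The clause (b) is unit, so b = true.
This assignment satisfies each clause.

a ↦ false, b ↦ true, c ↦ true, d ↦ true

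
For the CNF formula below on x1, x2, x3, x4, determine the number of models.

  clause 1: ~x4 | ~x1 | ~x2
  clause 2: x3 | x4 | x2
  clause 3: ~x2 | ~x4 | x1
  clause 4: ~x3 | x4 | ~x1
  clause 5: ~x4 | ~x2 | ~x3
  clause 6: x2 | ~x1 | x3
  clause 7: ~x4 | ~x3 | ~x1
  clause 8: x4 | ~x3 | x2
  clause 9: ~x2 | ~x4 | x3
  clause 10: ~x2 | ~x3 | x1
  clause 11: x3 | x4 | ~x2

2

There are 2^4 = 16 truth assignments over (x1, x2, x3, x4).
Split on x1. With x1 = 1, the clauses containing x1 are satisfied and ~x1 drops from the rest; 0 of the 2^3 = 8 assignments to the other variables satisfy what remains.
With x1 = 0, by the same count on the reduced clause set, 2 assignments work.
(One model: x1=F, x2=F, x3=F, x4=T.)
Total: 0 + 2 = 2.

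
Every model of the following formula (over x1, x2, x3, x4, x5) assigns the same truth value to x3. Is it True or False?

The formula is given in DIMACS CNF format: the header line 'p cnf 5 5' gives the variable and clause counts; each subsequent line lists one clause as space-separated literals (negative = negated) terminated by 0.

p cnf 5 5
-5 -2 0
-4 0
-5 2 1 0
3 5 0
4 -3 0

False

Suppose x3 = True.
(¬x4) alone gives x4 = False.
That conflicts with the unit clause (x4).
So every satisfying assignment has x3 = False.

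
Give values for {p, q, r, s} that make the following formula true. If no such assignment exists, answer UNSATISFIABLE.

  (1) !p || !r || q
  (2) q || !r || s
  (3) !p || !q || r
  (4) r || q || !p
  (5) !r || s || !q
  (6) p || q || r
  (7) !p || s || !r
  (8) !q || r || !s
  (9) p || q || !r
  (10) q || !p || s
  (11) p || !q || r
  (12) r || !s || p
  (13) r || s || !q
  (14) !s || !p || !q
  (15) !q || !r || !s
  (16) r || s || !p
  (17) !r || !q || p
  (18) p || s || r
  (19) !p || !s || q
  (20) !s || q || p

UNSATISFIABLE

Case p = false:
Case q = true:
The clause (r) is unit, so r = true.
Now (!r) is unsatisfied and unit — conflict.
So q must be the other value — set q = false.
The clause (r) is unit, so r = true.
Now (!r) is unsatisfied and unit — conflict.
Neither q = true nor q = false works.
So p must be the other value — set p = true.
Case r = false:
The clause (!q) is unit, so q = false.
Now (q) is unsatisfied and unit — conflict.
So r must be the other value — set r = true.
The clause (q) is unit, so q = true.
The clause (s) is unit, so s = true.
Now (!s) is unsatisfied and unit — conflict.
Neither r = true nor r = false works.
Neither p = true nor p = false works.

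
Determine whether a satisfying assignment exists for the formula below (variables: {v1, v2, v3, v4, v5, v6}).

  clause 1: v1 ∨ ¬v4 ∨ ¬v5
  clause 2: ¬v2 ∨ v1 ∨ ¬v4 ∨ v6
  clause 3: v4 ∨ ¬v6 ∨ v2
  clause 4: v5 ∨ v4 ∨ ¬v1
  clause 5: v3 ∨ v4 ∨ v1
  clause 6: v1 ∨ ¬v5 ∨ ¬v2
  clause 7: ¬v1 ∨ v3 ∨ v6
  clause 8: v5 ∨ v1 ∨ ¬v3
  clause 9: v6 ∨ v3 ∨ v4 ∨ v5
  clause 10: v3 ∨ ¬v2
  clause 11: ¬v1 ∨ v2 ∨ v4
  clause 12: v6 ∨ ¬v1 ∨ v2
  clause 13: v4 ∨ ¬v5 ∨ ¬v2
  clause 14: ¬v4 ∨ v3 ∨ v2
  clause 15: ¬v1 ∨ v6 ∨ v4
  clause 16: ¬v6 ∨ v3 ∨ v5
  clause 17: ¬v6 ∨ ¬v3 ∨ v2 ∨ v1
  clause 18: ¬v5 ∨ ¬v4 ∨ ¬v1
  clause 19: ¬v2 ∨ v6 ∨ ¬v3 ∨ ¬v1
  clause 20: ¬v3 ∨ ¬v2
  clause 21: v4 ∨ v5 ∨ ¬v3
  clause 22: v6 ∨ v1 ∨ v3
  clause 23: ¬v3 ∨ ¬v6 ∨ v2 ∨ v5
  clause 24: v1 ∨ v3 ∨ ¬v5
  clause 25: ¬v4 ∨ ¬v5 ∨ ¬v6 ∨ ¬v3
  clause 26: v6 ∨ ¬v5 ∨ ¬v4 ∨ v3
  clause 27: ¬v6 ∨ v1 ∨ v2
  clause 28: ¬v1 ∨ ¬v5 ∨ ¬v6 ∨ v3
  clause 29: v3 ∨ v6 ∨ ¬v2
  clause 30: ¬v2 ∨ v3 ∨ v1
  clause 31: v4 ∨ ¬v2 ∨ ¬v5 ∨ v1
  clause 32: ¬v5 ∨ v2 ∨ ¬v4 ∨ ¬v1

Branch on v3: set v3 = True.
From the singleton clause (¬v2), v2 = False.
Branch on v4: set v4 = False.
From the singleton clause (¬v6), v6 = False.
From the singleton clause (¬v1), v1 = False.
From the singleton clause (v5), v5 = True.
All clauses are satisfied.
A satisfying assignment: v1=False, v2=False, v3=True, v4=False, v5=True, v6=False.

Satisfiable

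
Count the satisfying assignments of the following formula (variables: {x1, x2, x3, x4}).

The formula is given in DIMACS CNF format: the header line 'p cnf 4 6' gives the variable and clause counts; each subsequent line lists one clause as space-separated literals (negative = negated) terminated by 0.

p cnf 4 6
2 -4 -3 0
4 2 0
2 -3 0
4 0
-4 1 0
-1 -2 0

There are 2^4 = 16 truth assignments over (x1, x2, x3, x4).
Check each against the 6 clauses (columns in the order x1, x2, x3, x4):
  F F F F  ✗ fails (x4 ∨ x2)
  F F F T  ✗ fails (¬x4 ∨ x1)
  F F T F  ✗ fails (x4 ∨ x2)
  F F T T  ✗ fails (x2 ∨ ¬x4 ∨ ¬x3)
  F T F F  ✗ fails (x4)
  F T F T  ✗ fails (¬x4 ∨ x1)
  F T T F  ✗ fails (x4)
  F T T T  ✗ fails (¬x4 ∨ x1)
  T F F F  ✗ fails (x4 ∨ x2)
  T F F T  ✓ satisfies all
  T F T F  ✗ fails (x4 ∨ x2)
  T F T T  ✗ fails (x2 ∨ ¬x4 ∨ ¬x3)
  T T F F  ✗ fails (x4)
  T T F T  ✗ fails (¬x1 ∨ ¬x2)
  T T T F  ✗ fails (x4)
  T T T T  ✗ fails (¬x1 ∨ ¬x2)
1 of the 16 rows is a model.

1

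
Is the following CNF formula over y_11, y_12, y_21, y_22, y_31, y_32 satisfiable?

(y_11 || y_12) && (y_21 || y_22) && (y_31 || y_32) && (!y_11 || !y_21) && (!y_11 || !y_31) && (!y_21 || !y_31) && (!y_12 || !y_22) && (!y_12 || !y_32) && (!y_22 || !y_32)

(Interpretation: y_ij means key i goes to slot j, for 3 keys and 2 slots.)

Case y_11 = true:
From the singleton clause (!y_21), y_21 = false.
From the singleton clause (y_22), y_22 = true.
From the singleton clause (!y_31), y_31 = false.
From the singleton clause (y_32), y_32 = true.
But (!y_32) is also a unit clause — contradiction.
So y_11 must be the other value — set y_11 = false.
From the singleton clause (y_12), y_12 = true.
From the singleton clause (!y_22), y_22 = false.
From the singleton clause (y_21), y_21 = true.
From the singleton clause (!y_31), y_31 = false.
From the singleton clause (y_32), y_32 = true.
But (!y_32) is also a unit clause — contradiction.
Either choice for y_11 ends in contradiction.
No assignment satisfies every clause.

No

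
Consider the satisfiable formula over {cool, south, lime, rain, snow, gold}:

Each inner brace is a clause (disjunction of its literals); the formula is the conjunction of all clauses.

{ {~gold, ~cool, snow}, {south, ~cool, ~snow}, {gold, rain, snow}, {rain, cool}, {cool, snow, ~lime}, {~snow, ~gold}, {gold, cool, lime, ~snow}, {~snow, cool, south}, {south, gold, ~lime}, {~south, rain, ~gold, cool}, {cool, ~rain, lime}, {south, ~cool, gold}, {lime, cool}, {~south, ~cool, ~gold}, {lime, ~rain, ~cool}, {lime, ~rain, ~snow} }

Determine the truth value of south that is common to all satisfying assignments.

Suppose south = 0.
Branch on cool: set cool = 0.
From the singleton clause (rain), rain = 1.
From the singleton clause (~snow), snow = 0.
From the singleton clause (~lime), lime = 0.
But (lime) is also a unit clause — contradiction.
So cool must be the other value — set cool = 1.
From the singleton clause (~snow), snow = 0.
From the singleton clause (~gold), gold = 0.
But (gold) is also a unit clause — contradiction.
Neither cool = 1 nor cool = 0 works.
So every satisfying assignment has south = True.

True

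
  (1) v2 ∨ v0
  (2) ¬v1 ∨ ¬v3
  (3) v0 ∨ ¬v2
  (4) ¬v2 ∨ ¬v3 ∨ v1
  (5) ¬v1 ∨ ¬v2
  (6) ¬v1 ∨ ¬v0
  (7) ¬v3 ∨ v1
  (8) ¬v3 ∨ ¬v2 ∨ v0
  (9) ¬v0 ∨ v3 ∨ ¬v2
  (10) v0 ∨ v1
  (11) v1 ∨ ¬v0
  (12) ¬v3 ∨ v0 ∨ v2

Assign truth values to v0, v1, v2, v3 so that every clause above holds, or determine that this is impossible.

Suppose v2 = True.
The clause (v0) is unit, so v0 = True.
The clause (¬v1) is unit, so v1 = False.
But (v1) is also a unit clause — contradiction.
So v2 must be the other value — set v2 = False.
The clause (v0) is unit, so v0 = True.
The clause (¬v1) is unit, so v1 = False.
But (v1) is also a unit clause — contradiction.
Either choice for v2 ends in contradiction.

UNSATISFIABLE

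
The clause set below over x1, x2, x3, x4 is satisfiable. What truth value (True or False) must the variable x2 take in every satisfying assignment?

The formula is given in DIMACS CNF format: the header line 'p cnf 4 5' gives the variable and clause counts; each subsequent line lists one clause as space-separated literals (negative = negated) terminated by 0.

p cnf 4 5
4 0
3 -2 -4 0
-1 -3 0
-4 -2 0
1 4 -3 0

Suppose x2 = True.
The clause (x4) is unit, so x4 = True.
Now (¬x4) is unsatisfied and unit — conflict.
So every satisfying assignment has x2 = False.

False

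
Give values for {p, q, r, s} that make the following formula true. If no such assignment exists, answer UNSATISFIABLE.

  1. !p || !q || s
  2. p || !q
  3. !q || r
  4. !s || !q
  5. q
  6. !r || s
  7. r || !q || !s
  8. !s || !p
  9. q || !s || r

The clause (q) is unit, so q = true.
The clause (p) is unit, so p = true.
The clause (s) is unit, so s = true.
That conflicts with the unit clause (!s).

UNSATISFIABLE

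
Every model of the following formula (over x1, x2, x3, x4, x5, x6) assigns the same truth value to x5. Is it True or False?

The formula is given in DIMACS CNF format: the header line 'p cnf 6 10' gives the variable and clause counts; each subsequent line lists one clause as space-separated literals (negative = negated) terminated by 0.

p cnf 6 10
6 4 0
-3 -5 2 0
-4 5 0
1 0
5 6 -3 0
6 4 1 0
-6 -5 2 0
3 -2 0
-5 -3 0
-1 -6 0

True

Suppose x5 = False.
(¬x4) alone gives x4 = False.
(x6) alone gives x6 = True.
(x1) alone gives x1 = True.
That conflicts with the unit clause (¬x1).
So every satisfying assignment has x5 = True.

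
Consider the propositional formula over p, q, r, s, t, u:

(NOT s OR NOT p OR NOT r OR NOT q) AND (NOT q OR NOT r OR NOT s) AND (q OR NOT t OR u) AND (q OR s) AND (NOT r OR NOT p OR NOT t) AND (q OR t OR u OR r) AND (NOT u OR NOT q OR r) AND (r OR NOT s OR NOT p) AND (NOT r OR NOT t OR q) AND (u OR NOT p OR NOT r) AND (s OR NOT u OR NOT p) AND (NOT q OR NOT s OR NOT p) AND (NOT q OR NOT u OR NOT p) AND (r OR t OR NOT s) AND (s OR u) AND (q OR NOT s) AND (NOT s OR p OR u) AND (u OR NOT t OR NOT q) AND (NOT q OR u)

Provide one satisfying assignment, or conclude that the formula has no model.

p=false, q=true, r=true, s=false, t=true, u=true

Case q = true:
From the singleton clause (u), u = true.
From the singleton clause (r), r = true.
From the singleton clause (NOT s), s = false.
From the singleton clause (NOT p), p = false.
Every clause is now satisfied; t is unconstrained.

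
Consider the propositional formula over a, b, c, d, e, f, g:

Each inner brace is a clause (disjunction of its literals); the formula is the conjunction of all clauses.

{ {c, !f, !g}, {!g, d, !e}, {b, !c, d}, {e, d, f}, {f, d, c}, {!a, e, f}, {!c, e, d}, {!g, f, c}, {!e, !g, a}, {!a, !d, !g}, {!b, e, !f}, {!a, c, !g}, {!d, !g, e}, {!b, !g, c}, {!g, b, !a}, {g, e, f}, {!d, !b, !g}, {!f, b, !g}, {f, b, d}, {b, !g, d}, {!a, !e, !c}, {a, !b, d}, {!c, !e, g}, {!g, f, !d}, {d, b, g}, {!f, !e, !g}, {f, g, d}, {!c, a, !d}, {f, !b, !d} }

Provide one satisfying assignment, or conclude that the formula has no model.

a ↦ false, b ↦ false, c ↦ false, d ↦ true, e ↦ true, f ↦ true, g ↦ false

Branch on c: set c = false.
Branch on f: set f = true.
The clause (!g) is unit, so g = false.
Branch on b: set b = false.
The clause (d) is unit, so d = true.
Every clause is now satisfied; a, e are unconstrained.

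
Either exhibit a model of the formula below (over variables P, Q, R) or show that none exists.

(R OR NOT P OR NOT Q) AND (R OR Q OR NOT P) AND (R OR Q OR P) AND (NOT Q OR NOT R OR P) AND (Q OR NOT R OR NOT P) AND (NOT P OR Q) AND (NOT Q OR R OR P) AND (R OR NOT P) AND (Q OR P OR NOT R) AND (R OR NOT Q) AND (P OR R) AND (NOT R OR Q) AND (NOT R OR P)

P: true; Q: true; R: true

Try P = true.
The clause (Q) is unit, so Q = true.
The clause (R) is unit, so R = true.
All clauses are satisfied.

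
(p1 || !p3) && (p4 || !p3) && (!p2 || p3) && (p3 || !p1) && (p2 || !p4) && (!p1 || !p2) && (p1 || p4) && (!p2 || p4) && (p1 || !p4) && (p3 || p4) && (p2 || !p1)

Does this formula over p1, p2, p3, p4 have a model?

Try p1 = true.
From the singleton clause (p3), p3 = true.
From the singleton clause (p4), p4 = true.
From the singleton clause (p2), p2 = true.
But (!p2) is also a unit clause — contradiction.
Backtrack on p1: now try p1 = false.
From the singleton clause (!p3), p3 = false.
From the singleton clause (!p2), p2 = false.
From the singleton clause (!p4), p4 = false.
But (p4) is also a unit clause — contradiction.
Neither p1 = true nor p1 = false works.
No assignment satisfies every clause.

No, unsatisfiable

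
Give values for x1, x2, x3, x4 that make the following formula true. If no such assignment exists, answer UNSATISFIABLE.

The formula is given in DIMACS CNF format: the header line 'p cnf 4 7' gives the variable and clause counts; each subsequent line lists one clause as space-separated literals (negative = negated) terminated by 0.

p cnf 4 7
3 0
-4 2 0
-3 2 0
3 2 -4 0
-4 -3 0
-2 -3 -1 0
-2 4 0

UNSATISFIABLE

From the singleton clause (x3), x3 = True.
From the singleton clause (x2), x2 = True.
From the singleton clause (¬x4), x4 = False.
That conflicts with the unit clause (x4).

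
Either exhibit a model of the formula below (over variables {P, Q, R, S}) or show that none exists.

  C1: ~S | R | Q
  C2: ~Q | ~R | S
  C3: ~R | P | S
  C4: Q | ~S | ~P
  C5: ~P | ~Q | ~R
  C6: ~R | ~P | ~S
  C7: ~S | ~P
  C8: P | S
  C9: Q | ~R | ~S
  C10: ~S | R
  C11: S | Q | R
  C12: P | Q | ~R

Branch on S: set S = 0.
Unit clause (P) forces P = 1.
Branch on Q: set Q = 1.
Unit clause (~R) forces R = 0.
This assignment satisfies each clause.

P: 1,  Q: 1,  R: 0,  S: 0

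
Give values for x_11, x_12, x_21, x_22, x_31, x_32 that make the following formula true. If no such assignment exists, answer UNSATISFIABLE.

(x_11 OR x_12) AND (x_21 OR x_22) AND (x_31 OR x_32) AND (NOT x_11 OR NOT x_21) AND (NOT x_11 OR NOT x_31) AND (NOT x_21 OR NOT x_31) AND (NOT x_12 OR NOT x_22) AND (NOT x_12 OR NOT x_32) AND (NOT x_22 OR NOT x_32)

Suppose x_11 = true.
From the singleton clause (NOT x_21), x_21 = false.
From the singleton clause (x_22), x_22 = true.
From the singleton clause (NOT x_31), x_31 = false.
From the singleton clause (x_32), x_32 = true.
That conflicts with the unit clause (NOT x_32).
Undo x_11 and try x_11 = false.
From the singleton clause (x_12), x_12 = true.
From the singleton clause (NOT x_22), x_22 = false.
From the singleton clause (x_21), x_21 = true.
From the singleton clause (NOT x_31), x_31 = false.
From the singleton clause (x_32), x_32 = true.
That conflicts with the unit clause (NOT x_32).
Either choice for x_11 ends in contradiction.

UNSATISFIABLE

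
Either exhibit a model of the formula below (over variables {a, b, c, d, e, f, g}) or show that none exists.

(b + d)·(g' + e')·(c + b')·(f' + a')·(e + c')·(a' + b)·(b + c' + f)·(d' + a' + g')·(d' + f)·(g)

a=0,  b=0,  c=0,  d=1,  e=0,  f=1,  g=1

From the singleton clause (g), g = 1.
From the singleton clause (e'), e = 0.
From the singleton clause (c'), c = 0.
From the singleton clause (b'), b = 0.
From the singleton clause (d), d = 1.
From the singleton clause (a'), a = 0.
From the singleton clause (f), f = 1.
This assignment satisfies each clause.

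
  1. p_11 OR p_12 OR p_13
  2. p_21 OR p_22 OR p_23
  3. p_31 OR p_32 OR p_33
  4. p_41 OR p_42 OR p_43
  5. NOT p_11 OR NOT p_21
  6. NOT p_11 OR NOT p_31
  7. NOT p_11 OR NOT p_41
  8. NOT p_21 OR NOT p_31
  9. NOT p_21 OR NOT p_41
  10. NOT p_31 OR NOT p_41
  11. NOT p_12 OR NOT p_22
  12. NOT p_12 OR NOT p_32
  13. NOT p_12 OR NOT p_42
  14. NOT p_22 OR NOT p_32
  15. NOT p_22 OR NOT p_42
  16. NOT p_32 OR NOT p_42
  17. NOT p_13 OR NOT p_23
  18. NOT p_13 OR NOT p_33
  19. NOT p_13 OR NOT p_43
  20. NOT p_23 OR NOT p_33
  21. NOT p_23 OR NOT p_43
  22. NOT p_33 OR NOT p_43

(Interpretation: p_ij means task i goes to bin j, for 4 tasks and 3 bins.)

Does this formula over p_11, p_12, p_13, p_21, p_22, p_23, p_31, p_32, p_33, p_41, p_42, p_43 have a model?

No, unsatisfiable

Branch on p_11: set p_11 = false.
Branch on p_12: set p_12 = true.
(NOT p_22) alone gives p_22 = false.
(NOT p_32) alone gives p_32 = false.
(NOT p_42) alone gives p_42 = false.
Branch on p_21: set p_21 = true.
(NOT p_31) alone gives p_31 = false.
(p_33) alone gives p_33 = true.
(NOT p_41) alone gives p_41 = false.
(p_43) alone gives p_43 = true.
But (NOT p_43) is also a unit clause — contradiction.
That branch fails; take p_21 = false instead.
(p_23) alone gives p_23 = true.
(NOT p_13) alone gives p_13 = false.
(NOT p_33) alone gives p_33 = false.
(p_31) alone gives p_31 = true.
(NOT p_41) alone gives p_41 = false.
(p_43) alone gives p_43 = true.
But (NOT p_43) is also a unit clause — contradiction.
Neither p_21 = true nor p_21 = false works.
That branch fails; take p_12 = false instead.
(p_13) alone gives p_13 = true.
(NOT p_23) alone gives p_23 = false.
(NOT p_33) alone gives p_33 = false.
(NOT p_43) alone gives p_43 = false.
Branch on p_21: set p_21 = true.
(NOT p_31) alone gives p_31 = false.
(p_32) alone gives p_32 = true.
(NOT p_41) alone gives p_41 = false.
(p_42) alone gives p_42 = true.
But (NOT p_42) is also a unit clause — contradiction.
That branch fails; take p_21 = false instead.
(p_22) alone gives p_22 = true.
(NOT p_32) alone gives p_32 = false.
(p_31) alone gives p_31 = true.
(NOT p_41) alone gives p_41 = false.
(p_42) alone gives p_42 = true.
But (NOT p_42) is also a unit clause — contradiction.
Neither p_21 = true nor p_21 = false works.
Neither p_12 = true nor p_12 = false works.
That branch fails; take p_11 = true instead.
(NOT p_21) alone gives p_21 = false.
(NOT p_31) alone gives p_31 = false.
(NOT p_41) alone gives p_41 = false.
Branch on p_22: set p_22 = true.
(NOT p_12) alone gives p_12 = false.
(NOT p_32) alone gives p_32 = false.
(p_33) alone gives p_33 = true.
(NOT p_42) alone gives p_42 = false.
(p_43) alone gives p_43 = true.
But (NOT p_43) is also a unit clause — contradiction.
That branch fails; take p_22 = false instead.
(p_23) alone gives p_23 = true.
(NOT p_13) alone gives p_13 = false.
(NOT p_33) alone gives p_33 = false.
(p_32) alone gives p_32 = true.
(NOT p_12) alone gives p_12 = false.
(NOT p_42) alone gives p_42 = false.
(p_43) alone gives p_43 = true.
But (NOT p_43) is also a unit clause — contradiction.
Neither p_22 = true nor p_22 = false works.
Neither p_11 = true nor p_11 = false works.
No assignment satisfies every clause.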